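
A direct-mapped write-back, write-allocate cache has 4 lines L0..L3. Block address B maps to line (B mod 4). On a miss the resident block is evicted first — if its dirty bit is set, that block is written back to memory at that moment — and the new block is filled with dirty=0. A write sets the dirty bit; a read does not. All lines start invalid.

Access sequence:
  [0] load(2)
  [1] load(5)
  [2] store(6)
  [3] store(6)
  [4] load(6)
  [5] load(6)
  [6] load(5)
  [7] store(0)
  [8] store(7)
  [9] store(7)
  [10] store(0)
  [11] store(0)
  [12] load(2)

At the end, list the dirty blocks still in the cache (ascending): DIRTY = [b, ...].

DIRTY = [0, 7]

  0 | R B2 → L2 miss [-]
  1 | R B5 → L1 miss [-]
  2 | W B6 → L2 miss [D]
  3 | W B6 → L2 hit [D]
  4 | R B6 → L2 hit [D]
  5 | R B6 → L2 hit [D]
  6 | R B5 → L1 hit [-]
  7 | W B0 → L0 miss [D]
  8 | W B7 → L3 miss [D]
  9 | W B7 → L3 hit [D]
  10 | W B0 → L0 hit [D]
  11 | W B0 → L0 hit [D]
  12 | R B2 → L2 miss wb→B6 [-]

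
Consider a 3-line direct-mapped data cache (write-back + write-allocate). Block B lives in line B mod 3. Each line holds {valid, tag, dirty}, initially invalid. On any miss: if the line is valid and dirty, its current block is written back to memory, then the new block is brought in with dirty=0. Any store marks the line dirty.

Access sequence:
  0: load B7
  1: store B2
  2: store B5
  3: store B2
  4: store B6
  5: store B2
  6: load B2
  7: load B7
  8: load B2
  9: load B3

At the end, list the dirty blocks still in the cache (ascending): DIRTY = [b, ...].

DIRTY = [2]

  0 | R B7 → L1 miss [-]
  1 | W B2 → L2 miss [D]
  2 | W B5 → L2 miss wb→B2 [D]
  3 | W B2 → L2 miss wb→B5 [D]
  4 | W B6 → L0 miss [D]
  5 | W B2 → L2 hit [D]
  6 | R B2 → L2 hit [D]
  7 | R B7 → L1 hit [-]
  8 | R B2 → L2 hit [D]
  9 | R B3 → L0 miss wb→B6 [-]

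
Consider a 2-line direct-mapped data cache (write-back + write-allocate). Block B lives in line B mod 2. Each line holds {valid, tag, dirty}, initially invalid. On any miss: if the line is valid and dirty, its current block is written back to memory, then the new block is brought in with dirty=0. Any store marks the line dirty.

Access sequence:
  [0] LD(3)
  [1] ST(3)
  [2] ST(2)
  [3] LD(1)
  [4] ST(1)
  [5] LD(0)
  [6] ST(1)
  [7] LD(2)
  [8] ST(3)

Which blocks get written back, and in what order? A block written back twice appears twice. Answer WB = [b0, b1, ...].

WB = [3, 2, 1]

0: R B3 -> L1 miss  d=-]
1: W B3 -> L1 hit  d=D]
2: W B2 -> L0 miss  d=D]
3: R B1 -> L1 miss wb->B3  d=-]
4: W B1 -> L1 hit  d=D]
5: R B0 -> L0 miss wb->B2  d=-]
6: W B1 -> L1 hit  d=D]
7: R B2 -> L0 miss  d=-]
8: W B3 -> L1 miss wb->B1  d=D]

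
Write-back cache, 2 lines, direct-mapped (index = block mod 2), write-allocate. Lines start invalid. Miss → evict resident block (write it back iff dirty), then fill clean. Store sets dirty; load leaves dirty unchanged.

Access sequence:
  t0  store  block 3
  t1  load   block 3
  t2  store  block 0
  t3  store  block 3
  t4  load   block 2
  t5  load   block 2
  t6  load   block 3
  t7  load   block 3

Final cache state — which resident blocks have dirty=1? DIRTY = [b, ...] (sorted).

0: W B3 → L1 miss [D]
1: R B3 → L1 hit [D]
2: W B0 → L0 miss [D]
3: W B3 → L1 hit [D]
4: R B2 → L0 miss wb→B0 [-]
5: R B2 → L0 hit [-]
6: R B3 → L1 hit [D]
7: R B3 → L1 hit [D]

DIRTY = [3]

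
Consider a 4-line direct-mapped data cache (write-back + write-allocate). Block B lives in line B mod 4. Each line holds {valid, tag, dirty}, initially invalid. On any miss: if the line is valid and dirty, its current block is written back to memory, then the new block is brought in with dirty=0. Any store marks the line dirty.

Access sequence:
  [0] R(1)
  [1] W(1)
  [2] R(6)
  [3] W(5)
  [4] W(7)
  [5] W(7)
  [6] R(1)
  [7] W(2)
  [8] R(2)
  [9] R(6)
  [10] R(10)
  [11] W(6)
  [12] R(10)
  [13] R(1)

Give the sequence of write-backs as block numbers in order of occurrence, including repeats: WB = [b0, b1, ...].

  0 | R B1 → L1 miss [-]
  1 | W B1 → L1 hit [D]
  2 | R B6 → L2 miss [-]
  3 | W B5 → L1 miss wb→B1 [D]
  4 | W B7 → L3 miss [D]
  5 | W B7 → L3 hit [D]
  6 | R B1 → L1 miss wb→B5 [-]
  7 | W B2 → L2 miss [D]
  8 | R B2 → L2 hit [D]
  9 | R B6 → L2 miss wb→B2 [-]
  10 | R B10 → L2 miss [-]
  11 | W B6 → L2 miss [D]
  12 | R B10 → L2 miss wb→B6 [-]
  13 | R B1 → L1 hit [-]

WB = [1, 5, 2, 6]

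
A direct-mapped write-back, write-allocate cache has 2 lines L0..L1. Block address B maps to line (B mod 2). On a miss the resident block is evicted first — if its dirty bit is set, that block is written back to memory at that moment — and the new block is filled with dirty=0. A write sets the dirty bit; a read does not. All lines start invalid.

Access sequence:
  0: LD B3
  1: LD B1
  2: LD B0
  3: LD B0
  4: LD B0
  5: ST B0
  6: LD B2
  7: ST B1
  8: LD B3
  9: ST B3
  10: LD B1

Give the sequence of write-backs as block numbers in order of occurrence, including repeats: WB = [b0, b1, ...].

WB = [0, 1, 3]

0: R B3 -> L1 miss  d=-]
1: R B1 -> L1 miss  d=-]
2: R B0 -> L0 miss  d=-]
3: R B0 -> L0 hit  d=-]
4: R B0 -> L0 hit  d=-]
5: W B0 -> L0 hit  d=D]
6: R B2 -> L0 miss wb->B0  d=-]
7: W B1 -> L1 hit  d=D]
8: R B3 -> L1 miss wb->B1  d=-]
9: W B3 -> L1 hit  d=D]
10: R B1 -> L1 miss wb->B3  d=-]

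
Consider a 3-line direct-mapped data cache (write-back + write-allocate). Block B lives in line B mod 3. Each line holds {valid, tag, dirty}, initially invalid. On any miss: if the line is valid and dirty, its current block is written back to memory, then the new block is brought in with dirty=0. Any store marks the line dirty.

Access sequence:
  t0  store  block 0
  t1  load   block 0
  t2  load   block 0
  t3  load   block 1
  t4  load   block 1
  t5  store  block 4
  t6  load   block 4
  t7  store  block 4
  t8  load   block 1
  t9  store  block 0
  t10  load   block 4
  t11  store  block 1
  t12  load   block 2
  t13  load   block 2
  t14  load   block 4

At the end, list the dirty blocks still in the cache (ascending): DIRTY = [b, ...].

  0 | W B0 → L0 miss [D]
  1 | R B0 → L0 hit [D]
  2 | R B0 → L0 hit [D]
  3 | R B1 → L1 miss [-]
  4 | R B1 → L1 hit [-]
  5 | W B4 → L1 miss [D]
  6 | R B4 → L1 hit [D]
  7 | W B4 → L1 hit [D]
  8 | R B1 → L1 miss wb→B4 [-]
  9 | W B0 → L0 hit [D]
  10 | R B4 → L1 miss [-]
  11 | W B1 → L1 miss [D]
  12 | R B2 → L2 miss [-]
  13 | R B2 → L2 hit [-]
  14 | R B4 → L1 miss wb→B1 [-]

DIRTY = [0]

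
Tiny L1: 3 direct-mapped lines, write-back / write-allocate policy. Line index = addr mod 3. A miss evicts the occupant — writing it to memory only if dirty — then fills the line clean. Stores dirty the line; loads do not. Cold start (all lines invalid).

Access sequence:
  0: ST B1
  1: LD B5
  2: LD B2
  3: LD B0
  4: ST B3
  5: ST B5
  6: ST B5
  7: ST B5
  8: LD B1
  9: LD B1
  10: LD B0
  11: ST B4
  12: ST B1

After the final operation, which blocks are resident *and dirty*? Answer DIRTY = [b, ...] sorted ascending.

DIRTY = [1, 5]

0: W B1 → L1 miss [D]
1: R B5 → L2 miss [-]
2: R B2 → L2 miss [-]
3: R B0 → L0 miss [-]
4: W B3 → L0 miss [D]
5: W B5 → L2 miss [D]
6: W B5 → L2 hit [D]
7: W B5 → L2 hit [D]
8: R B1 → L1 hit [D]
9: R B1 → L1 hit [D]
10: R B0 → L0 miss wb→B3 [-]
11: W B4 → L1 miss wb→B1 [D]
12: W B1 → L1 miss wb→B4 [D]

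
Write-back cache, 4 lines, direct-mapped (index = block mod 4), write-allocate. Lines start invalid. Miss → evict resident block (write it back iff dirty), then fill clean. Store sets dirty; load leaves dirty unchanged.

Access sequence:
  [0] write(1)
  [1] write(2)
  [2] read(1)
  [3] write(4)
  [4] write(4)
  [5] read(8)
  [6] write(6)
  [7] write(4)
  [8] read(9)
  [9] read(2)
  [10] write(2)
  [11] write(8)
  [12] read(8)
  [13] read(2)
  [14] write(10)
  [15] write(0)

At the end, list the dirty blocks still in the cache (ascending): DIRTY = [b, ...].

DIRTY = [0, 10]

0: W B1 -> L1 miss  d=D]
1: W B2 -> L2 miss  d=D]
2: R B1 -> L1 hit  d=D]
3: W B4 -> L0 miss  d=D]
4: W B4 -> L0 hit  d=D]
5: R B8 -> L0 miss wb->B4  d=-]
6: W B6 -> L2 miss wb->B2  d=D]
7: W B4 -> L0 miss  d=D]
8: R B9 -> L1 miss wb->B1  d=-]
9: R B2 -> L2 miss wb->B6  d=-]
10: W B2 -> L2 hit  d=D]
11: W B8 -> L0 miss wb->B4  d=D]
12: R B8 -> L0 hit  d=D]
13: R B2 -> L2 hit  d=D]
14: W B10 -> L2 miss wb->B2  d=D]
15: W B0 -> L0 miss wb->B8  d=D]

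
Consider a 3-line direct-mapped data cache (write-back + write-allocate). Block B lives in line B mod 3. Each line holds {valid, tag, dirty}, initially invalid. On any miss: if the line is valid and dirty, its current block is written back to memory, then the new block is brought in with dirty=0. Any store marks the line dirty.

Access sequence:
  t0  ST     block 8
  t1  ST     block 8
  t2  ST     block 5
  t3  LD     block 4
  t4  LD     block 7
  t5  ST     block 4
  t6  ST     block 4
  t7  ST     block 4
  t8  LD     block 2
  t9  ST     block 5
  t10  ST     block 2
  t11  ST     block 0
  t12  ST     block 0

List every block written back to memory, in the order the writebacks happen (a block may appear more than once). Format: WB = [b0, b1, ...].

WB = [8, 5, 5]

  0 | W B8 → L2 miss [D]
  1 | W B8 → L2 hit [D]
  2 | W B5 → L2 miss wb→B8 [D]
  3 | R B4 → L1 miss [-]
  4 | R B7 → L1 miss [-]
  5 | W B4 → L1 miss [D]
  6 | W B4 → L1 hit [D]
  7 | W B4 → L1 hit [D]
  8 | R B2 → L2 miss wb→B5 [-]
  9 | W B5 → L2 miss [D]
  10 | W B2 → L2 miss wb→B5 [D]
  11 | W B0 → L0 miss [D]
  12 | W B0 → L0 hit [D]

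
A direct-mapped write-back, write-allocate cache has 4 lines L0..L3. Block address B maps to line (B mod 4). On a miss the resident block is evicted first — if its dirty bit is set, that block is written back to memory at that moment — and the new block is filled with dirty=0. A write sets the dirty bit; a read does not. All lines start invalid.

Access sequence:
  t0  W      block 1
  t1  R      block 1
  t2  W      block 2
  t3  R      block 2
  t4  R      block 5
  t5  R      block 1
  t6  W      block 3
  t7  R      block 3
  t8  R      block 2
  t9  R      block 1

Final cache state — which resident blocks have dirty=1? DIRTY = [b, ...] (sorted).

0: W B1 -> L1 miss  d=D]
1: R B1 -> L1 hit  d=D]
2: W B2 -> L2 miss  d=D]
3: R B2 -> L2 hit  d=D]
4: R B5 -> L1 miss wb->B1  d=-]
5: R B1 -> L1 miss  d=-]
6: W B3 -> L3 miss  d=D]
7: R B3 -> L3 hit  d=D]
8: R B2 -> L2 hit  d=D]
9: R B1 -> L1 hit  d=-]

DIRTY = [2, 3]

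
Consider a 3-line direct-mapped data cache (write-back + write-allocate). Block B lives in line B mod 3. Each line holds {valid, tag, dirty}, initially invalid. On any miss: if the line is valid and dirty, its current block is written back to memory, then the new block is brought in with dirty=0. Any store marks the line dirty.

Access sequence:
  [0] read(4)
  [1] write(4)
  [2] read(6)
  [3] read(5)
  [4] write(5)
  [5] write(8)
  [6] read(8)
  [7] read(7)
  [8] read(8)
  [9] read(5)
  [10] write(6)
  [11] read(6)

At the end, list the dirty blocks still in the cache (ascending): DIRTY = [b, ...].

  0 | R B4 → L1 miss [-]
  1 | W B4 → L1 hit [D]
  2 | R B6 → L0 miss [-]
  3 | R B5 → L2 miss [-]
  4 | W B5 → L2 hit [D]
  5 | W B8 → L2 miss wb→B5 [D]
  6 | R B8 → L2 hit [D]
  7 | R B7 → L1 miss wb→B4 [-]
  8 | R B8 → L2 hit [D]
  9 | R B5 → L2 miss wb→B8 [-]
  10 | W B6 → L0 hit [D]
  11 | R B6 → L0 hit [D]

DIRTY = [6]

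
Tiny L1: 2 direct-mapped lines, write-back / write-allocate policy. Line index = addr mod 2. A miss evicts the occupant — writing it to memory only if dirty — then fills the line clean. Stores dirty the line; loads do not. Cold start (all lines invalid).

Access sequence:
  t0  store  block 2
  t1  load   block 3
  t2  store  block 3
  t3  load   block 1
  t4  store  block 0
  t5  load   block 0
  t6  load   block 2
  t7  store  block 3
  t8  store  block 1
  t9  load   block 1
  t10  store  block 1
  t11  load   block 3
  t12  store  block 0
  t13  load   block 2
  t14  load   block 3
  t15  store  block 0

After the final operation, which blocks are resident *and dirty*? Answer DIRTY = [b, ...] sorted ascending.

DIRTY = [0]

0: W B2 → L0 miss [D]
1: R B3 → L1 miss [-]
2: W B3 → L1 hit [D]
3: R B1 → L1 miss wb→B3 [-]
4: W B0 → L0 miss wb→B2 [D]
5: R B0 → L0 hit [D]
6: R B2 → L0 miss wb→B0 [-]
7: W B3 → L1 miss [D]
8: W B1 → L1 miss wb→B3 [D]
9: R B1 → L1 hit [D]
10: W B1 → L1 hit [D]
11: R B3 → L1 miss wb→B1 [-]
12: W B0 → L0 miss [D]
13: R B2 → L0 miss wb→B0 [-]
14: R B3 → L1 hit [-]
15: W B0 → L0 miss [D]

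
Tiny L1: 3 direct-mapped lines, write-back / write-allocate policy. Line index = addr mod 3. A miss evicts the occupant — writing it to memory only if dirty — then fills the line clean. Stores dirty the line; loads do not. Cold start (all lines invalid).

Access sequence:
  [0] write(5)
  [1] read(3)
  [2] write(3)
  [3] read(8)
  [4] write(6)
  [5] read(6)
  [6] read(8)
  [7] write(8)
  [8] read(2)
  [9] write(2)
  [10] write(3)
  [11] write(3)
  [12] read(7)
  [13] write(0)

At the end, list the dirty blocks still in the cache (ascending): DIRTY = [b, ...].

DIRTY = [0, 2]

0: W B5 -> L2 miss  d=D]
1: R B3 -> L0 miss  d=-]
2: W B3 -> L0 hit  d=D]
3: R B8 -> L2 miss wb->B5  d=-]
4: W B6 -> L0 miss wb->B3  d=D]
5: R B6 -> L0 hit  d=D]
6: R B8 -> L2 hit  d=-]
7: W B8 -> L2 hit  d=D]
8: R B2 -> L2 miss wb->B8  d=-]
9: W B2 -> L2 hit  d=D]
10: W B3 -> L0 miss wb->B6  d=D]
11: W B3 -> L0 hit  d=D]
12: R B7 -> L1 miss  d=-]
13: W B0 -> L0 miss wb->B3  d=D]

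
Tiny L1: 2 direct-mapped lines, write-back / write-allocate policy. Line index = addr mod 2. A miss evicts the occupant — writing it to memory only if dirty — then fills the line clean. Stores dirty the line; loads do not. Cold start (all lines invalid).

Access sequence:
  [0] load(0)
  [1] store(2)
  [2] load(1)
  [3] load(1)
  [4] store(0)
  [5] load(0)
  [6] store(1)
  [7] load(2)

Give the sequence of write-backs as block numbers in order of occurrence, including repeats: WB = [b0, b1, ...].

WB = [2, 0]

  0 | R B0 → L0 miss [-]
  1 | W B2 → L0 miss [D]
  2 | R B1 → L1 miss [-]
  3 | R B1 → L1 hit [-]
  4 | W B0 → L0 miss wb→B2 [D]
  5 | R B0 → L0 hit [D]
  6 | W B1 → L1 hit [D]
  7 | R B2 → L0 miss wb→B0 [-]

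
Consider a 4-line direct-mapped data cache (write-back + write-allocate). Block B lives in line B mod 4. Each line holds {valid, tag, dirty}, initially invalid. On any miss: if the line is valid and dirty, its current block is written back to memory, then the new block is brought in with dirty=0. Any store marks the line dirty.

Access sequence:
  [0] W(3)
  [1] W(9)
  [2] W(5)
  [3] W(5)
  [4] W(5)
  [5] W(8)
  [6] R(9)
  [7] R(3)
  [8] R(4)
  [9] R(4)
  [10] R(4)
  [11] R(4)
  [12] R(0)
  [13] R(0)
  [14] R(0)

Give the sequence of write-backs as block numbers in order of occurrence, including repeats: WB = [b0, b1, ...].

  0 | W B3 → L3 miss [D]
  1 | W B9 → L1 miss [D]
  2 | W B5 → L1 miss wb→B9 [D]
  3 | W B5 → L1 hit [D]
  4 | W B5 → L1 hit [D]
  5 | W B8 → L0 miss [D]
  6 | R B9 → L1 miss wb→B5 [-]
  7 | R B3 → L3 hit [D]
  8 | R B4 → L0 miss wb→B8 [-]
  9 | R B4 → L0 hit [-]
  10 | R B4 → L0 hit [-]
  11 | R B4 → L0 hit [-]
  12 | R B0 → L0 miss [-]
  13 | R B0 → L0 hit [-]
  14 | R B0 → L0 hit [-]

WB = [9, 5, 8]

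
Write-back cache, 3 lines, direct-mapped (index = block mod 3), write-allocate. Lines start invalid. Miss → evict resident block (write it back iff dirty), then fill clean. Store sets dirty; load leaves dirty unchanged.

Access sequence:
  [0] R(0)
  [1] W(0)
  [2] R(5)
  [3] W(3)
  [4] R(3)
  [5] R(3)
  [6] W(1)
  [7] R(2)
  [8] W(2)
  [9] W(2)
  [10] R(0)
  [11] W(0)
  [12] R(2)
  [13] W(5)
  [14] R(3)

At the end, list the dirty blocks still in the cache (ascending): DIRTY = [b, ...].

  0 | R B0 → L0 miss [-]
  1 | W B0 → L0 hit [D]
  2 | R B5 → L2 miss [-]
  3 | W B3 → L0 miss wb→B0 [D]
  4 | R B3 → L0 hit [D]
  5 | R B3 → L0 hit [D]
  6 | W B1 → L1 miss [D]
  7 | R B2 → L2 miss [-]
  8 | W B2 → L2 hit [D]
  9 | W B2 → L2 hit [D]
  10 | R B0 → L0 miss wb→B3 [-]
  11 | W B0 → L0 hit [D]
  12 | R B2 → L2 hit [D]
  13 | W B5 → L2 miss wb→B2 [D]
  14 | R B3 → L0 miss wb→B0 [-]

DIRTY = [1, 5]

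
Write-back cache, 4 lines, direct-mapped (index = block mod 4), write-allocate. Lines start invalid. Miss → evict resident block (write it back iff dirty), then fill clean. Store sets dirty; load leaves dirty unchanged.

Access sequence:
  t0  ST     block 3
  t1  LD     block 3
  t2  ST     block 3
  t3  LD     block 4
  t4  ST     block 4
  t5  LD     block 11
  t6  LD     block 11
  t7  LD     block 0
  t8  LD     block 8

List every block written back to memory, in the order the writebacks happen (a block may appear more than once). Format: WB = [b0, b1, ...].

WB = [3, 4]

0: W B3 -> L3 miss  d=D]
1: R B3 -> L3 hit  d=D]
2: W B3 -> L3 hit  d=D]
3: R B4 -> L0 miss  d=-]
4: W B4 -> L0 hit  d=D]
5: R B11 -> L3 miss wb->B3  d=-]
6: R B11 -> L3 hit  d=-]
7: R B0 -> L0 miss wb->B4  d=-]
8: R B8 -> L0 miss  d=-]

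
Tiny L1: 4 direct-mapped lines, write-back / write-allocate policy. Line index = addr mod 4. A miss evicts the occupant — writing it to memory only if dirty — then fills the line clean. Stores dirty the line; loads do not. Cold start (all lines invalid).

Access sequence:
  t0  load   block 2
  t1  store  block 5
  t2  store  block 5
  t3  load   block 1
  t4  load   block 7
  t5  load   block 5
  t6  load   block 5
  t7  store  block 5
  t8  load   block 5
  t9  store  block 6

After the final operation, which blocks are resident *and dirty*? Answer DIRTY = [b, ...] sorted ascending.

DIRTY = [5, 6]

0: R B2 → L2 miss [-]
1: W B5 → L1 miss [D]
2: W B5 → L1 hit [D]
3: R B1 → L1 miss wb→B5 [-]
4: R B7 → L3 miss [-]
5: R B5 → L1 miss [-]
6: R B5 → L1 hit [-]
7: W B5 → L1 hit [D]
8: R B5 → L1 hit [D]
9: W B6 → L2 miss [D]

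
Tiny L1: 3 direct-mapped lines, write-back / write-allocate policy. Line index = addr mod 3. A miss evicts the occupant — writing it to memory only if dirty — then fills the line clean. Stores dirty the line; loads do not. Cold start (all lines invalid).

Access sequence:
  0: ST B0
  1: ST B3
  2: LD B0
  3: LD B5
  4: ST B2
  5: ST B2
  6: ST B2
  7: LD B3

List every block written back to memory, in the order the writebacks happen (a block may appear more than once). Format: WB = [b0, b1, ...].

  0 | W B0 → L0 miss [D]
  1 | W B3 → L0 miss wb→B0 [D]
  2 | R B0 → L0 miss wb→B3 [-]
  3 | R B5 → L2 miss [-]
  4 | W B2 → L2 miss [D]
  5 | W B2 → L2 hit [D]
  6 | W B2 → L2 hit [D]
  7 | R B3 → L0 miss [-]

WB = [0, 3]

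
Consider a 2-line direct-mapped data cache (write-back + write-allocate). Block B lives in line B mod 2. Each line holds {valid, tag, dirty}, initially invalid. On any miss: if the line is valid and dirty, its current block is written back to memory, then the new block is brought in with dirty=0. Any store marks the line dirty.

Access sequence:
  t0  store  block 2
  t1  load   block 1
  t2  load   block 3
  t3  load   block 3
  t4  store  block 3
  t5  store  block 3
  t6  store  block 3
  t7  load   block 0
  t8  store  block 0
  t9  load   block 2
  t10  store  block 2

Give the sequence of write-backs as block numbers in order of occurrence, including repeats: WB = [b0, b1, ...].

0: W B2 -> L0 miss  d=D]
1: R B1 -> L1 miss  d=-]
2: R B3 -> L1 miss  d=-]
3: R B3 -> L1 hit  d=-]
4: W B3 -> L1 hit  d=D]
5: W B3 -> L1 hit  d=D]
6: W B3 -> L1 hit  d=D]
7: R B0 -> L0 miss wb->B2  d=-]
8: W B0 -> L0 hit  d=D]
9: R B2 -> L0 miss wb->B0  d=-]
10: W B2 -> L0 hit  d=D]

WB = [2, 0]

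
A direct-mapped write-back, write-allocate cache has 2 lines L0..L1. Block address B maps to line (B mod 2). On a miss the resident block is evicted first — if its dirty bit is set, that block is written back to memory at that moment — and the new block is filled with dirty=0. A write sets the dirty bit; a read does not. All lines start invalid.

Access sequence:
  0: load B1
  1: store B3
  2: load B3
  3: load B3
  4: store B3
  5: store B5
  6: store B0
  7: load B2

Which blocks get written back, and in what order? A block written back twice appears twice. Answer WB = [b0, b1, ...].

WB = [3, 0]

0: R B1 → L1 miss [-]
1: W B3 → L1 miss [D]
2: R B3 → L1 hit [D]
3: R B3 → L1 hit [D]
4: W B3 → L1 hit [D]
5: W B5 → L1 miss wb→B3 [D]
6: W B0 → L0 miss [D]
7: R B2 → L0 miss wb→B0 [-]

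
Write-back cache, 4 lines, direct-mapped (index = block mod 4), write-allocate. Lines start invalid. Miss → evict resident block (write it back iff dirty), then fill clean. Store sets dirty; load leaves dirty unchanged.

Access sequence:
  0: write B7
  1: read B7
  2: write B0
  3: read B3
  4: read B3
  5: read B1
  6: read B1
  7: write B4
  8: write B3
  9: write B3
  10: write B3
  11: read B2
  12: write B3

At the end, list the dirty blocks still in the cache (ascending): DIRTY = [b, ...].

  0 | W B7 → L3 miss [D]
  1 | R B7 → L3 hit [D]
  2 | W B0 → L0 miss [D]
  3 | R B3 → L3 miss wb→B7 [-]
  4 | R B3 → L3 hit [-]
  5 | R B1 → L1 miss [-]
  6 | R B1 → L1 hit [-]
  7 | W B4 → L0 miss wb→B0 [D]
  8 | W B3 → L3 hit [D]
  9 | W B3 → L3 hit [D]
  10 | W B3 → L3 hit [D]
  11 | R B2 → L2 miss [-]
  12 | W B3 → L3 hit [D]

DIRTY = [3, 4]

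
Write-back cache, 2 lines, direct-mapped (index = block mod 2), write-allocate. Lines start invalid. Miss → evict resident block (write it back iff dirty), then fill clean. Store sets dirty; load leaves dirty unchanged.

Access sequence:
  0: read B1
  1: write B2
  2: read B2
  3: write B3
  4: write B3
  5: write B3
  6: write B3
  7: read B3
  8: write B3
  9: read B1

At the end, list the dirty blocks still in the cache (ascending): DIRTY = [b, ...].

0: R B1 → L1 miss [-]
1: W B2 → L0 miss [D]
2: R B2 → L0 hit [D]
3: W B3 → L1 miss [D]
4: W B3 → L1 hit [D]
5: W B3 → L1 hit [D]
6: W B3 → L1 hit [D]
7: R B3 → L1 hit [D]
8: W B3 → L1 hit [D]
9: R B1 → L1 miss wb→B3 [-]

DIRTY = [2]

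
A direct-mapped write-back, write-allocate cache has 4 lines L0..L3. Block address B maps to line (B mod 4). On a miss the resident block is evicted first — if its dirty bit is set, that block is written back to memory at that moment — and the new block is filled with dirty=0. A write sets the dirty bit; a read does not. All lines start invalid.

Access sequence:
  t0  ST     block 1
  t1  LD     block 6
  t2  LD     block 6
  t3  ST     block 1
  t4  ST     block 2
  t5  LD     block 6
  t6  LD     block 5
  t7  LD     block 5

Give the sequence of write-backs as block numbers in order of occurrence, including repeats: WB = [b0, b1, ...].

0: W B1 -> L1 miss  d=D]
1: R B6 -> L2 miss  d=-]
2: R B6 -> L2 hit  d=-]
3: W B1 -> L1 hit  d=D]
4: W B2 -> L2 miss  d=D]
5: R B6 -> L2 miss wb->B2  d=-]
6: R B5 -> L1 miss wb->B1  d=-]
7: R B5 -> L1 hit  d=-]

WB = [2, 1]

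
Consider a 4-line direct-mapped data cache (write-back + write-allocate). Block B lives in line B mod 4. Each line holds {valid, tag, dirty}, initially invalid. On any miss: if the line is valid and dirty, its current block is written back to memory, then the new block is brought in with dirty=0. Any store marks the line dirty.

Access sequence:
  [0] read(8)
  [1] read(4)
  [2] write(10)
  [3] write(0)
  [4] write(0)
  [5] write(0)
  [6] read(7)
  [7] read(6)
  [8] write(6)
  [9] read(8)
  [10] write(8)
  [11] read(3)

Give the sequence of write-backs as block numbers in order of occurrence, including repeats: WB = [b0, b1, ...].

WB = [10, 0]

0: R B8 -> L0 miss  d=-]
1: R B4 -> L0 miss  d=-]
2: W B10 -> L2 miss  d=D]
3: W B0 -> L0 miss  d=D]
4: W B0 -> L0 hit  d=D]
5: W B0 -> L0 hit  d=D]
6: R B7 -> L3 miss  d=-]
7: R B6 -> L2 miss wb->B10  d=-]
8: W B6 -> L2 hit  d=D]
9: R B8 -> L0 miss wb->B0  d=-]
10: W B8 -> L0 hit  d=D]
11: R B3 -> L3 miss  d=-]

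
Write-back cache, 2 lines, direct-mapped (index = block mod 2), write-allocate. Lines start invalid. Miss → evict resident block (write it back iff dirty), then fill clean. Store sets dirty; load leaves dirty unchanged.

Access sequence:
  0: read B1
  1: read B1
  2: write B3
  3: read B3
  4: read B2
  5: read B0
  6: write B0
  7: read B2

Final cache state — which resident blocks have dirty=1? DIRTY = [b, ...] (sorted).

DIRTY = [3]

0: R B1 -> L1 miss  d=-]
1: R B1 -> L1 hit  d=-]
2: W B3 -> L1 miss  d=D]
3: R B3 -> L1 hit  d=D]
4: R B2 -> L0 miss  d=-]
5: R B0 -> L0 miss  d=-]
6: W B0 -> L0 hit  d=D]
7: R B2 -> L0 miss wb->B0  d=-]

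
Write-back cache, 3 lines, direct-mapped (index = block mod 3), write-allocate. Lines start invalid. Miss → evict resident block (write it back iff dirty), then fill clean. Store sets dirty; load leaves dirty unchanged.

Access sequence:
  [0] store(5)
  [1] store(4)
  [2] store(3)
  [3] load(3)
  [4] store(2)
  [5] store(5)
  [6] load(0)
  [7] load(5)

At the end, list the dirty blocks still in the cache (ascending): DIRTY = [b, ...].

DIRTY = [4, 5]

0: W B5 → L2 miss [D]
1: W B4 → L1 miss [D]
2: W B3 → L0 miss [D]
3: R B3 → L0 hit [D]
4: W B2 → L2 miss wb→B5 [D]
5: W B5 → L2 miss wb→B2 [D]
6: R B0 → L0 miss wb→B3 [-]
7: R B5 → L2 hit [D]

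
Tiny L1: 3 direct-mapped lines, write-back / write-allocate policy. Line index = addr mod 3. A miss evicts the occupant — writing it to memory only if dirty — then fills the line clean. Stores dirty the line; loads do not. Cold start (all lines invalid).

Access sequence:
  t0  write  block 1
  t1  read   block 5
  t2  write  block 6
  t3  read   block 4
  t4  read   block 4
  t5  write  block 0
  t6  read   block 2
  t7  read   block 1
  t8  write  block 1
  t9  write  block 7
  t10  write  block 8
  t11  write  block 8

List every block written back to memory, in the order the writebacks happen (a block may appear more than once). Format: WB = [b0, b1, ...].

WB = [1, 6, 1]

  0 | W B1 → L1 miss [D]
  1 | R B5 → L2 miss [-]
  2 | W B6 → L0 miss [D]
  3 | R B4 → L1 miss wb→B1 [-]
  4 | R B4 → L1 hit [-]
  5 | W B0 → L0 miss wb→B6 [D]
  6 | R B2 → L2 miss [-]
  7 | R B1 → L1 miss [-]
  8 | W B1 → L1 hit [D]
  9 | W B7 → L1 miss wb→B1 [D]
  10 | W B8 → L2 miss [D]
  11 | W B8 → L2 hit [D]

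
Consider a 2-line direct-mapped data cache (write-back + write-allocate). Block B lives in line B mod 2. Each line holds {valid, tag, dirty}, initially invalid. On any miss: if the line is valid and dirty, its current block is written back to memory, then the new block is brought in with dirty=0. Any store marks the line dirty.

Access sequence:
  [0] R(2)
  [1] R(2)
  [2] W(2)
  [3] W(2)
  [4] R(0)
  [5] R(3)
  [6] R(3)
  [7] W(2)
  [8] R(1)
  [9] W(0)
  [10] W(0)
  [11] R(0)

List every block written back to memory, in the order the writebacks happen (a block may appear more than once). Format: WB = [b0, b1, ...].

0: R B2 -> L0 miss  d=-]
1: R B2 -> L0 hit  d=-]
2: W B2 -> L0 hit  d=D]
3: W B2 -> L0 hit  d=D]
4: R B0 -> L0 miss wb->B2  d=-]
5: R B3 -> L1 miss  d=-]
6: R B3 -> L1 hit  d=-]
7: W B2 -> L0 miss  d=D]
8: R B1 -> L1 miss  d=-]
9: W B0 -> L0 miss wb->B2  d=D]
10: W B0 -> L0 hit  d=D]
11: R B0 -> L0 hit  d=D]

WB = [2, 2]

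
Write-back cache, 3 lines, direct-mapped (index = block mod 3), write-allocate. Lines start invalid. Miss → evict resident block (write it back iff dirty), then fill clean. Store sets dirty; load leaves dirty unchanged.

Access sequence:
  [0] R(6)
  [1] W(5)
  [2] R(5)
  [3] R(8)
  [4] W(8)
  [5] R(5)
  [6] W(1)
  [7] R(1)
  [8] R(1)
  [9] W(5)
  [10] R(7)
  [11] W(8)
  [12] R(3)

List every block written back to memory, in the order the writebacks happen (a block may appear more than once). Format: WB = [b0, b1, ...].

WB = [5, 8, 1, 5]

  0 | R B6 → L0 miss [-]
  1 | W B5 → L2 miss [D]
  2 | R B5 → L2 hit [D]
  3 | R B8 → L2 miss wb→B5 [-]
  4 | W B8 → L2 hit [D]
  5 | R B5 → L2 miss wb→B8 [-]
  6 | W B1 → L1 miss [D]
  7 | R B1 → L1 hit [D]
  8 | R B1 → L1 hit [D]
  9 | W B5 → L2 hit [D]
  10 | R B7 → L1 miss wb→B1 [-]
  11 | W B8 → L2 miss wb→B5 [D]
  12 | R B3 → L0 miss [-]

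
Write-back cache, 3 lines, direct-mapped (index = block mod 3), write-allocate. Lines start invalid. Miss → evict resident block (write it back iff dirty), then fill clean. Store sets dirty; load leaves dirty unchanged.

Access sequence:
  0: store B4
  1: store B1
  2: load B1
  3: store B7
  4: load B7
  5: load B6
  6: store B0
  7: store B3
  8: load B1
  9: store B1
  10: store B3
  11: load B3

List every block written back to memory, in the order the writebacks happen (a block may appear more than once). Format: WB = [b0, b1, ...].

WB = [4, 1, 0, 7]

  0 | W B4 → L1 miss [D]
  1 | W B1 → L1 miss wb→B4 [D]
  2 | R B1 → L1 hit [D]
  3 | W B7 → L1 miss wb→B1 [D]
  4 | R B7 → L1 hit [D]
  5 | R B6 → L0 miss [-]
  6 | W B0 → L0 miss [D]
  7 | W B3 → L0 miss wb→B0 [D]
  8 | R B1 → L1 miss wb→B7 [-]
  9 | W B1 → L1 hit [D]
  10 | W B3 → L0 hit [D]
  11 | R B3 → L0 hit [D]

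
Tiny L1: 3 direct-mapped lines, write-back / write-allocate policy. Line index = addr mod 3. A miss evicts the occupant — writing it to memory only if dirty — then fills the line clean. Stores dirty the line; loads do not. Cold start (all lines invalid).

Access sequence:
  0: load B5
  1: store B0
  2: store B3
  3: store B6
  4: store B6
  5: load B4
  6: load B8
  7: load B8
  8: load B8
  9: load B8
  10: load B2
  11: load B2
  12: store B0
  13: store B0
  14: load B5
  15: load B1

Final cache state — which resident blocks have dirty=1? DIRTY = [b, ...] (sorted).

0: R B5 -> L2 miss  d=-]
1: W B0 -> L0 miss  d=D]
2: W B3 -> L0 miss wb->B0  d=D]
3: W B6 -> L0 miss wb->B3  d=D]
4: W B6 -> L0 hit  d=D]
5: R B4 -> L1 miss  d=-]
6: R B8 -> L2 miss  d=-]
7: R B8 -> L2 hit  d=-]
8: R B8 -> L2 hit  d=-]
9: R B8 -> L2 hit  d=-]
10: R B2 -> L2 miss  d=-]
11: R B2 -> L2 hit  d=-]
12: W B0 -> L0 miss wb->B6  d=D]
13: W B0 -> L0 hit  d=D]
14: R B5 -> L2 miss  d=-]
15: R B1 -> L1 miss  d=-]

DIRTY = [0]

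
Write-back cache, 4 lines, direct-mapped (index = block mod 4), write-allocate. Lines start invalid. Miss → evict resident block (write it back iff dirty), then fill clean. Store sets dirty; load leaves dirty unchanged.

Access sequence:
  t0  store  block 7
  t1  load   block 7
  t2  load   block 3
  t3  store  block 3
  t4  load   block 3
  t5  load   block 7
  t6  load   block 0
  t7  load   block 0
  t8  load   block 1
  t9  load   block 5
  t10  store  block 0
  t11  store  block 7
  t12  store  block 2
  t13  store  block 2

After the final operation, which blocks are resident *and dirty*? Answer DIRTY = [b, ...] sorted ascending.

DIRTY = [0, 2, 7]

  0 | W B7 → L3 miss [D]
  1 | R B7 → L3 hit [D]
  2 | R B3 → L3 miss wb→B7 [-]
  3 | W B3 → L3 hit [D]
  4 | R B3 → L3 hit [D]
  5 | R B7 → L3 miss wb→B3 [-]
  6 | R B0 → L0 miss [-]
  7 | R B0 → L0 hit [-]
  8 | R B1 → L1 miss [-]
  9 | R B5 → L1 miss [-]
  10 | W B0 → L0 hit [D]
  11 | W B7 → L3 hit [D]
  12 | W B2 → L2 miss [D]
  13 | W B2 → L2 hit [D]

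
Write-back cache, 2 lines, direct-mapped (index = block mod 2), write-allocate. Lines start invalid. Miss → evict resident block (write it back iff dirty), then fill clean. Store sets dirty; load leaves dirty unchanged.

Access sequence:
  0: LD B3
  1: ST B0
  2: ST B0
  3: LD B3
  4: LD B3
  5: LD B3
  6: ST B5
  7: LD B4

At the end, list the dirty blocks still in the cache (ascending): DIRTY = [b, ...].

DIRTY = [5]

  0 | R B3 → L1 miss [-]
  1 | W B0 → L0 miss [D]
  2 | W B0 → L0 hit [D]
  3 | R B3 → L1 hit [-]
  4 | R B3 → L1 hit [-]
  5 | R B3 → L1 hit [-]
  6 | W B5 → L1 miss [D]
  7 | R B4 → L0 miss wb→B0 [-]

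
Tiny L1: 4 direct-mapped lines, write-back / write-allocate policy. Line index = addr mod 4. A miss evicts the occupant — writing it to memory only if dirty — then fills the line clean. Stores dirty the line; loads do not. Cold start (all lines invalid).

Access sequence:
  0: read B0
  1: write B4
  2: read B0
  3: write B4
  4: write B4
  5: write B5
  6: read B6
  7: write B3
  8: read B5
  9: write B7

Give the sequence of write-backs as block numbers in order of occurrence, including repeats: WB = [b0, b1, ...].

0: R B0 → L0 miss [-]
1: W B4 → L0 miss [D]
2: R B0 → L0 miss wb→B4 [-]
3: W B4 → L0 miss [D]
4: W B4 → L0 hit [D]
5: W B5 → L1 miss [D]
6: R B6 → L2 miss [-]
7: W B3 → L3 miss [D]
8: R B5 → L1 hit [D]
9: W B7 → L3 miss wb→B3 [D]

WB = [4, 3]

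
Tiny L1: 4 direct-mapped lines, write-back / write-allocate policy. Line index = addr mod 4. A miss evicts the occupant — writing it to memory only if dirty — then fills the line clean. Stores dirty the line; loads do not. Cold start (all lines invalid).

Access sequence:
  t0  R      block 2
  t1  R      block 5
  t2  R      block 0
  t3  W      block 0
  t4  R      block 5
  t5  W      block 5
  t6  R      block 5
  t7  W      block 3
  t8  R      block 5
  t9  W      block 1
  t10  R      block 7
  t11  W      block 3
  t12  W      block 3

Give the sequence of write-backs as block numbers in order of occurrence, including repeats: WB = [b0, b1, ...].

0: R B2 → L2 miss [-]
1: R B5 → L1 miss [-]
2: R B0 → L0 miss [-]
3: W B0 → L0 hit [D]
4: R B5 → L1 hit [-]
5: W B5 → L1 hit [D]
6: R B5 → L1 hit [D]
7: W B3 → L3 miss [D]
8: R B5 → L1 hit [D]
9: W B1 → L1 miss wb→B5 [D]
10: R B7 → L3 miss wb→B3 [-]
11: W B3 → L3 miss [D]
12: W B3 → L3 hit [D]

WB = [5, 3]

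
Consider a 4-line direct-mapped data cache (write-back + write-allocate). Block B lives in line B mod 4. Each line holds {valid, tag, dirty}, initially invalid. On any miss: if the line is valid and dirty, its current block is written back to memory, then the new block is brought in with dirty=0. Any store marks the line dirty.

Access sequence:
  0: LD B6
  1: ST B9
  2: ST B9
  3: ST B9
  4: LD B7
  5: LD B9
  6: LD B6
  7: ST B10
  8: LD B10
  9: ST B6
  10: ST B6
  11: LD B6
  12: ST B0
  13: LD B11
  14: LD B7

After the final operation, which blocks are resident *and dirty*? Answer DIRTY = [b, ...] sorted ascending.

0: R B6 → L2 miss [-]
1: W B9 → L1 miss [D]
2: W B9 → L1 hit [D]
3: W B9 → L1 hit [D]
4: R B7 → L3 miss [-]
5: R B9 → L1 hit [D]
6: R B6 → L2 hit [-]
7: W B10 → L2 miss [D]
8: R B10 → L2 hit [D]
9: W B6 → L2 miss wb→B10 [D]
10: W B6 → L2 hit [D]
11: R B6 → L2 hit [D]
12: W B0 → L0 miss [D]
13: R B11 → L3 miss [-]
14: R B7 → L3 miss [-]

DIRTY = [0, 6, 9]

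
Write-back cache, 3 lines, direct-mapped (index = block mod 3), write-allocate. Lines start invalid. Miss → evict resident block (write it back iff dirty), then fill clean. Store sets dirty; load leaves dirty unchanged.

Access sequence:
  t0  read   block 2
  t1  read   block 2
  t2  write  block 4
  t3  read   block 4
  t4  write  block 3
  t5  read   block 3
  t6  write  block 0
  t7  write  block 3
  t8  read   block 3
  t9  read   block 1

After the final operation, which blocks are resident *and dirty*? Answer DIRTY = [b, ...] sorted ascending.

0: R B2 → L2 miss [-]
1: R B2 → L2 hit [-]
2: W B4 → L1 miss [D]
3: R B4 → L1 hit [D]
4: W B3 → L0 miss [D]
5: R B3 → L0 hit [D]
6: W B0 → L0 miss wb→B3 [D]
7: W B3 → L0 miss wb→B0 [D]
8: R B3 → L0 hit [D]
9: R B1 → L1 miss wb→B4 [-]

DIRTY = [3]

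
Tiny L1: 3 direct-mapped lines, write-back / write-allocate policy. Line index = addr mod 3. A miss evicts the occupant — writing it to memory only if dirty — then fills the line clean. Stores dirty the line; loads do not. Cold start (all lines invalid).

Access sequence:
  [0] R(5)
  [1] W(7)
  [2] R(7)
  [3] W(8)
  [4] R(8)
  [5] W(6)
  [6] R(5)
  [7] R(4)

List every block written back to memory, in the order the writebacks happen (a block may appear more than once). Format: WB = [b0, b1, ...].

WB = [8, 7]

  0 | R B5 → L2 miss [-]
  1 | W B7 → L1 miss [D]
  2 | R B7 → L1 hit [D]
  3 | W B8 → L2 miss [D]
  4 | R B8 → L2 hit [D]
  5 | W B6 → L0 miss [D]
  6 | R B5 → L2 miss wb→B8 [-]
  7 | R B4 → L1 miss wb→B7 [-]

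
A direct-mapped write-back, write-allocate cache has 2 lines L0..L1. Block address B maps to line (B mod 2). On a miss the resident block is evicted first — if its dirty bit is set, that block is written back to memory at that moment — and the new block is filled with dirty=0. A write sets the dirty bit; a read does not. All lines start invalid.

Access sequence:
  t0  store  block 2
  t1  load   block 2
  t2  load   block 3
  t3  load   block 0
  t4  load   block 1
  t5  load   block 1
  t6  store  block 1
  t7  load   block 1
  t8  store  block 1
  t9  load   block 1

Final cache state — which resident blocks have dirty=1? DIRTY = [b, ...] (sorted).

DIRTY = [1]

0: W B2 → L0 miss [D]
1: R B2 → L0 hit [D]
2: R B3 → L1 miss [-]
3: R B0 → L0 miss wb→B2 [-]
4: R B1 → L1 miss [-]
5: R B1 → L1 hit [-]
6: W B1 → L1 hit [D]
7: R B1 → L1 hit [D]
8: W B1 → L1 hit [D]
9: R B1 → L1 hit [D]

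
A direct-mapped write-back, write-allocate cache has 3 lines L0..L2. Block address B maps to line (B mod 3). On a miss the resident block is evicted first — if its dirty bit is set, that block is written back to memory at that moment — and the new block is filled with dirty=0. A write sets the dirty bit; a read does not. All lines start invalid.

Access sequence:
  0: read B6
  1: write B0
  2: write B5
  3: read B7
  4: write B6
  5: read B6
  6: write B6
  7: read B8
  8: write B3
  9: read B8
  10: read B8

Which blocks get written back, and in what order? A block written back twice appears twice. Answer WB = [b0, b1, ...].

  0 | R B6 → L0 miss [-]
  1 | W B0 → L0 miss [D]
  2 | W B5 → L2 miss [D]
  3 | R B7 → L1 miss [-]
  4 | W B6 → L0 miss wb→B0 [D]
  5 | R B6 → L0 hit [D]
  6 | W B6 → L0 hit [D]
  7 | R B8 → L2 miss wb→B5 [-]
  8 | W B3 → L0 miss wb→B6 [D]
  9 | R B8 → L2 hit [-]
  10 | R B8 → L2 hit [-]

WB = [0, 5, 6]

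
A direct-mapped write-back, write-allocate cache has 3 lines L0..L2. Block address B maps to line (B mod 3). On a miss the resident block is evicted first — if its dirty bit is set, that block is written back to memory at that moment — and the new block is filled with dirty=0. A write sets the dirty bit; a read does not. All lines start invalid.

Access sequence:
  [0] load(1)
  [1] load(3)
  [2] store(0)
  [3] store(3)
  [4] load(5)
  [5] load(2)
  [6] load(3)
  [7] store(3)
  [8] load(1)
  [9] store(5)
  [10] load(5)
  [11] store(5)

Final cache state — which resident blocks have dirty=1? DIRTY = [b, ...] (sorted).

DIRTY = [3, 5]

0: R B1 -> L1 miss  d=-]
1: R B3 -> L0 miss  d=-]
2: W B0 -> L0 miss  d=D]
3: W B3 -> L0 miss wb->B0  d=D]
4: R B5 -> L2 miss  d=-]
5: R B2 -> L2 miss  d=-]
6: R B3 -> L0 hit  d=D]
7: W B3 -> L0 hit  d=D]
8: R B1 -> L1 hit  d=-]
9: W B5 -> L2 miss  d=D]
10: R B5 -> L2 hit  d=D]
11: W B5 -> L2 hit  d=D]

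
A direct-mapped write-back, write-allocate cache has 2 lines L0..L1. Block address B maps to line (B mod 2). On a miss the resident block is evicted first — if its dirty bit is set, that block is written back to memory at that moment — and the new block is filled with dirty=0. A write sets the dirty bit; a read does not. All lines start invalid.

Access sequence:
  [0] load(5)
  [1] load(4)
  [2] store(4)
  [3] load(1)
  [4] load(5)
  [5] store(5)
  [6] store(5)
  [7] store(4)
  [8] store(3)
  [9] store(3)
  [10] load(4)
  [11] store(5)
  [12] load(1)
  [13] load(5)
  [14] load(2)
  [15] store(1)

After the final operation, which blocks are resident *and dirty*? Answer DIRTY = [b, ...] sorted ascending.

0: R B5 -> L1 miss  d=-]
1: R B4 -> L0 miss  d=-]
2: W B4 -> L0 hit  d=D]
3: R B1 -> L1 miss  d=-]
4: R B5 -> L1 miss  d=-]
5: W B5 -> L1 hit  d=D]
6: W B5 -> L1 hit  d=D]
7: W B4 -> L0 hit  d=D]
8: W B3 -> L1 miss wb->B5  d=D]
9: W B3 -> L1 hit  d=D]
10: R B4 -> L0 hit  d=D]
11: W B5 -> L1 miss wb->B3  d=D]
12: R B1 -> L1 miss wb->B5  d=-]
13: R B5 -> L1 miss  d=-]
14: R B2 -> L0 miss wb->B4  d=-]
15: W B1 -> L1 miss  d=D]

DIRTY = [1]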